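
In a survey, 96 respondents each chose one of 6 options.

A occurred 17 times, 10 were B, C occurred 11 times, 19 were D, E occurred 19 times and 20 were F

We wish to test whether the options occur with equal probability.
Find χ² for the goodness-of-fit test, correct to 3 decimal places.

6.000

Under H₀ each category has probability 1/6, so each expected count is 96/6 = 16.
cat         O        E   (O−E)²/E
A          17       16     0.0625
B          10       16     2.2500
C          11       16     1.5625
D          19       16     0.5625
E          19       16     0.5625
F          20       16     1.0000
Sum = 6.000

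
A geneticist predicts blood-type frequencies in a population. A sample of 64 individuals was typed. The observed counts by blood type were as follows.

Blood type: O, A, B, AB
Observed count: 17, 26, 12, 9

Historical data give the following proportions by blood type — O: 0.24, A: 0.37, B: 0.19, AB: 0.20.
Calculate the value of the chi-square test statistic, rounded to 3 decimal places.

Expected counts E_i = n·p_i: 64×0.24 = 15.36, 64×0.37 = 23.68, 64×0.19 = 12.16, 64×0.20 = 12.8.
χ² = (17−15.36)²/15.36 + (26−23.68)²/23.68 + (12−12.16)²/12.16 + (9−12.8)²/12.8
   = 0.1751 + 0.2273 + 0.0021 + 1.1281
Sum = 1.533

1.533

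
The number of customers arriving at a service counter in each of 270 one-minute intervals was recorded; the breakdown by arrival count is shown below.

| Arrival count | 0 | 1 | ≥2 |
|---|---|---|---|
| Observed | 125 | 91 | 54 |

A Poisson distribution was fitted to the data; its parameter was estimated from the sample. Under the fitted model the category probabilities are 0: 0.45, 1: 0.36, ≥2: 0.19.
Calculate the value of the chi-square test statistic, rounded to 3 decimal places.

0.638

Expected counts E_i = n·p_i: 270×0.45 = 121.5, 270×0.36 = 97.2, 270×0.19 = 51.3.
0: (125 − 121.5)²/121.5 = 12.25/121.5 = 0.1008
1: (91 − 97.2)²/97.2 = 38.44/97.2 = 0.3955
≥2: (54 − 51.3)²/51.3 = 7.29/51.3 = 0.1421
Sum = 0.638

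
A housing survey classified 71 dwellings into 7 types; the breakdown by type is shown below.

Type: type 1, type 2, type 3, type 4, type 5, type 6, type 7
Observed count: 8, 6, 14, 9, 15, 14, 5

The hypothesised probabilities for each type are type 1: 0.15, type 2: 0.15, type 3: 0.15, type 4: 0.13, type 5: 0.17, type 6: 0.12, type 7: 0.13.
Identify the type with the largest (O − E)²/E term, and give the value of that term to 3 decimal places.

Expected counts E_i = n·p_i: 71×0.15 = 10.65, 71×0.15 = 10.65, 71×0.15 = 10.65, 71×0.13 = 9.23, 71×0.17 = 12.07, 71×0.12 = 8.52, 71×0.13 = 9.23.
cat         O        E   (O−E)²/E
type 1      8    10.65     0.6594
type 2      6    10.65     2.0303
type 3     14    10.65     1.0538
type 4      9     9.23     0.0057
type 5     15    12.07     0.7113
type 6     14     8.52     3.5247
type 7      5     9.23     1.9386
The largest term is for type 6: 3.525.

type 6, 3.525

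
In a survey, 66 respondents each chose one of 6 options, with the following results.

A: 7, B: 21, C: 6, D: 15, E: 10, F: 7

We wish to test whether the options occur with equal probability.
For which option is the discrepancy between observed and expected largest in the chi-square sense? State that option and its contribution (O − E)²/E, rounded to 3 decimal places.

B, 9.091

Under H₀ each category has probability 1/6, so each expected count is 66/6 = 11.
A: (7 − 11)²/11 = 16/11 = 1.4545
B: (21 − 11)²/11 = 100/11 = 9.0909
C: (6 − 11)²/11 = 25/11 = 2.2727
D: (15 − 11)²/11 = 16/11 = 1.4545
E: (10 − 11)²/11 = 1/11 = 0.0909
F: (7 − 11)²/11 = 16/11 = 1.4545
The largest term is for B: 9.091.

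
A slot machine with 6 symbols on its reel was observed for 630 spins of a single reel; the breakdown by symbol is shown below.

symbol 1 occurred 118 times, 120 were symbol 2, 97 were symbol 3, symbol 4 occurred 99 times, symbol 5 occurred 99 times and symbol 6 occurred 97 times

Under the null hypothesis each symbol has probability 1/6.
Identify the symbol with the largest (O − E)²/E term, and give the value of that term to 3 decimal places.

Expected count for each of the 6 categories: 630/6 = 105.
χ² = (118−105)²/105 + (120−105)²/105 + (97−105)²/105 + (99−105)²/105 + (99−105)²/105 + (97−105)²/105
   = 1.6095 + 2.1429 + 0.6095 + 0.3429 + 0.3429 + 0.6095
The largest term is for symbol 2: 2.143.

symbol 2, 2.143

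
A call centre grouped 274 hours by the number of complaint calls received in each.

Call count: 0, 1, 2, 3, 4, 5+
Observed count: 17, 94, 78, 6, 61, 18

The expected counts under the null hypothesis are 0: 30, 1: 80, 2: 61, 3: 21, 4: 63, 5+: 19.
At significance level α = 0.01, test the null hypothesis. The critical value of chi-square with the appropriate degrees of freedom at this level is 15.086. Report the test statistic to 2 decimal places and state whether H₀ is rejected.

23.65; reject

0: (17 − 30)²/30 = 169/30 = 5.633
1: (94 − 80)²/80 = 196/80 = 2.450
2: (78 − 61)²/61 = 289/61 = 4.738
3: (6 − 21)²/21 = 225/21 = 10.714
4: (61 − 63)²/63 = 4/63 = 0.063
5+: (18 − 19)²/19 = 1/19 = 0.053
Sum = 23.65
df = 5. Since 23.65 > 15.086, we reject H₀.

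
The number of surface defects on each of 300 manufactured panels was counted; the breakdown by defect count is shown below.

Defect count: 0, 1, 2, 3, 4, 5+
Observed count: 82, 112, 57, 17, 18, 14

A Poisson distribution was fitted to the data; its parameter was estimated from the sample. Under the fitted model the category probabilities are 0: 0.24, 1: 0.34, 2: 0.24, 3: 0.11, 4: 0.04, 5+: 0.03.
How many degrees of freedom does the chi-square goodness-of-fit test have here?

4

There are k = 6 categories and 1 parameter estimated from the data, so df = 6 − 1 − 1 = 4.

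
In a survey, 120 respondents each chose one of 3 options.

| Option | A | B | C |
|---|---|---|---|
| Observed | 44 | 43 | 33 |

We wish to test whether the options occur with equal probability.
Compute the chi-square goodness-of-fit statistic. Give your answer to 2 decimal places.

1.85

Under H₀ each category has probability 1/3, so each expected count is 120/3 = 40.
cat         O        E   (O−E)²/E
A          44       40      0.400
B          43       40      0.225
C          33       40      1.225
Sum = 1.85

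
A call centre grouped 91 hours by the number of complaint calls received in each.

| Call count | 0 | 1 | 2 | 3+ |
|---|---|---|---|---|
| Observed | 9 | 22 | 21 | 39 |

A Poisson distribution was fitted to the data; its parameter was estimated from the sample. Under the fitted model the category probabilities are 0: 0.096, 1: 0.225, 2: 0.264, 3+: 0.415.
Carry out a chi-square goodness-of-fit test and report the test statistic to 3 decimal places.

Expected counts E_i = n·p_i: 91×0.096 = 8.736, 91×0.225 = 20.475, 91×0.264 = 24.024, 91×0.415 = 37.765.
cat         O        E   (O−E)²/E
0           9    8.736     0.0080
1          22   20.475     0.1136
2          21   24.024     0.3806
3+         39   37.765     0.0404
Sum = 0.543

0.543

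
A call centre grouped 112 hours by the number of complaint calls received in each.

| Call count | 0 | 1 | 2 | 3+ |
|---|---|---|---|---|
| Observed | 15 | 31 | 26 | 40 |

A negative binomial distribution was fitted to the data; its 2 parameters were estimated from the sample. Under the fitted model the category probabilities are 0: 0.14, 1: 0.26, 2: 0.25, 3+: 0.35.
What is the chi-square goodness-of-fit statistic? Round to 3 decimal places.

0.310

Expected counts E_i = n·p_i: 112×0.14 = 15.68, 112×0.26 = 29.12, 112×0.25 = 28, 112×0.35 = 39.2.
0: (15 − 15.68)²/15.68 = 0.4624/15.68 = 0.0295
1: (31 − 29.12)²/29.12 = 3.5344/29.12 = 0.1214
2: (26 − 28)²/28 = 4/28 = 0.1429
3+: (40 − 39.2)²/39.2 = 0.64/39.2 = 0.0163
Sum = 0.310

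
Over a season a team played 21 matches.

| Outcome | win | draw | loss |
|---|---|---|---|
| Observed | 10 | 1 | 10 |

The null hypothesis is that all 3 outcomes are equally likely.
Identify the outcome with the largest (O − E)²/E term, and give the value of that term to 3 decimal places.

Expected count for each of the 3 categories: 21/3 = 7.
χ² = (10−7)²/7 + (1−7)²/7 + (10−7)²/7
   = 1.2857 + 5.1429 + 1.2857
The largest term is for draw: 5.143.

draw, 5.143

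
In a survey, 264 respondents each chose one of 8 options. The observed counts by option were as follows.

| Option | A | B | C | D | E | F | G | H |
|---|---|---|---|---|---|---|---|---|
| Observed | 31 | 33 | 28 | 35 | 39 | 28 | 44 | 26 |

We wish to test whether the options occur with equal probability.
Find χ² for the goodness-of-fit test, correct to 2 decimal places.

8.00

Under H₀ each category has probability 1/8, so each expected count is 264/8 = 33.
χ² = (31−33)²/33 + (33−33)²/33 + (28−33)²/33 + (35−33)²/33 + (39−33)²/33 + (28−33)²/33 + (44−33)²/33 + (26−33)²/33
   = 0.121 + 0.000 + 0.758 + 0.121 + 1.091 + 0.758 + 3.667 + 1.485
Sum = 8.00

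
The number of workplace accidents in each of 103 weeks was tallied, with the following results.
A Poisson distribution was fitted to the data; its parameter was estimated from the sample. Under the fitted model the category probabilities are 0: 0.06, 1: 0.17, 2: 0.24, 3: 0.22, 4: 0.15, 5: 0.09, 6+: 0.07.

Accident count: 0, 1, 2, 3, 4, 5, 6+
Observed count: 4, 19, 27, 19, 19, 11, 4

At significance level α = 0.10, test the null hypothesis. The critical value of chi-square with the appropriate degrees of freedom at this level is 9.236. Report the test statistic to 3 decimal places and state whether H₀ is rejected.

Expected counts E_i = n·p_i: 103×0.06 = 6.18, 103×0.17 = 17.51, 103×0.24 = 24.72, 103×0.22 = 22.66, 103×0.15 = 15.45, 103×0.09 = 9.27, 103×0.07 = 7.21.
χ² = (4−6.18)²/6.18 + (19−17.51)²/17.51 + (27−24.72)²/24.72 + (19−22.66)²/22.66 + (19−15.45)²/15.45 + (11−9.27)²/9.27 + (4−7.21)²/7.21
   = 0.7690 + 0.1268 + 0.2103 + 0.5912 + 0.8157 + 0.3229 + 1.4291
Sum = 4.265
df = 5. Since 4.265 < 9.236, we do not reject H₀.

4.265; do not reject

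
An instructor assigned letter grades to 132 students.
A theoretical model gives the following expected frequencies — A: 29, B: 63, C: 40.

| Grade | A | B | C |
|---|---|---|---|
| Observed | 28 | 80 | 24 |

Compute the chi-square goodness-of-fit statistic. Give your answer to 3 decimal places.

χ² = (28−29)²/29 + (80−63)²/63 + (24−40)²/40
   = 0.0345 + 4.5873 + 6.4000
Sum = 11.022

11.022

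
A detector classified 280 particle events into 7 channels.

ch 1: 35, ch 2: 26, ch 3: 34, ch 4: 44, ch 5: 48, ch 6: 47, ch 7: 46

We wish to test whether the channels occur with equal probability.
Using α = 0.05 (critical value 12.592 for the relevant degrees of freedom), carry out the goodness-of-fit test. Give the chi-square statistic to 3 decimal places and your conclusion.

10.550; do not reject

Expected count for each of the 7 categories: 280/7 = 40.
ch 1: (35 − 40)²/40 = 25/40 = 0.6250
ch 2: (26 − 40)²/40 = 196/40 = 4.9000
ch 3: (34 − 40)²/40 = 36/40 = 0.9000
ch 4: (44 − 40)²/40 = 16/40 = 0.4000
ch 5: (48 − 40)²/40 = 64/40 = 1.6000
ch 6: (47 − 40)²/40 = 49/40 = 1.2250
ch 7: (46 − 40)²/40 = 36/40 = 0.9000
Sum = 10.550
df = 6. Since 10.550 < 12.592, we do not reject H₀.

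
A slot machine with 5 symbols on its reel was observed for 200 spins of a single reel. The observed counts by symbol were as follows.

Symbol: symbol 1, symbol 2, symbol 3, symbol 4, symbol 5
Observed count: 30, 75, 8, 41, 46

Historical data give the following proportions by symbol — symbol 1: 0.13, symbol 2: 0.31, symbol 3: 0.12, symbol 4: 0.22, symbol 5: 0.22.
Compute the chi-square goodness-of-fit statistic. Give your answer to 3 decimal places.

14.303

Expected counts E_i = n·p_i: 200×0.13 = 26, 200×0.31 = 62, 200×0.12 = 24, 200×0.22 = 44, 200×0.22 = 44.
symbol 1: (30 − 26)²/26 = 16/26 = 0.6154
symbol 2: (75 − 62)²/62 = 169/62 = 2.7258
symbol 3: (8 − 24)²/24 = 256/24 = 10.6667
symbol 4: (41 − 44)²/44 = 9/44 = 0.2045
symbol 5: (46 − 44)²/44 = 4/44 = 0.0909
Sum = 14.303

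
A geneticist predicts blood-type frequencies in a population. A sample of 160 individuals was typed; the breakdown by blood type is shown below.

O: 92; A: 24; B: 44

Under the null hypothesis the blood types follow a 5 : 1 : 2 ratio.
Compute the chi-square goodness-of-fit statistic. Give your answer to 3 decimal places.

Ratio total = 8. Expected counts: 160×5/8 = 100, 160×1/8 = 20, 160×2/8 = 40.
cat         O        E   (O−E)²/E
O          92      100     0.6400
A          24       20     0.8000
B          44       40     0.4000
Sum = 1.840

1.840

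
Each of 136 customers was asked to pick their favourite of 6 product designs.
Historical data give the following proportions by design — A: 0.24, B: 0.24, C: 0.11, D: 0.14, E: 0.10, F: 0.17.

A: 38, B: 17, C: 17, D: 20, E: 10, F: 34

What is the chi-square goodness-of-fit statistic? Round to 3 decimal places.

14.774

Expected counts E_i = n·p_i: 136×0.24 = 32.64, 136×0.24 = 32.64, 136×0.11 = 14.96, 136×0.14 = 19.04, 136×0.10 = 13.6, 136×0.17 = 23.12.
cat         O        E   (O−E)²/E
A          38    32.64     0.8802
B          17    32.64     7.4942
C          17    14.96     0.2782
D          20    19.04     0.0484
E          10     13.6     0.9529
F          34    23.12     5.1200
Sum = 14.774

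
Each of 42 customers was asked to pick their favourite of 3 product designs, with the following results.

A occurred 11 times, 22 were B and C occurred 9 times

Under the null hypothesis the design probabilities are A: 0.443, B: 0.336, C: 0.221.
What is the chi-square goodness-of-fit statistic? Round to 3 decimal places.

Expected counts E_i = n·p_i: 42×0.443 = 18.606, 42×0.336 = 14.112, 42×0.221 = 9.282.
A: (11 − 18.606)²/18.606 = 57.851236/18.606 = 3.1093
B: (22 − 14.112)²/14.112 = 62.220544/14.112 = 4.4091
C: (9 − 9.282)²/9.282 = 0.079524/9.282 = 0.0086
Sum = 7.527

7.527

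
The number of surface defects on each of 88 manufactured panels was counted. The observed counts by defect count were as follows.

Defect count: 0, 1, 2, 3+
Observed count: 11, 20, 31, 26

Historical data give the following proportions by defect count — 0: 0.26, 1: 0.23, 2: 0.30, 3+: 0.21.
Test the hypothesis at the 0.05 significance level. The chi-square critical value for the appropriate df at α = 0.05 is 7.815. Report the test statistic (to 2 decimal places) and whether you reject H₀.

Expected counts E_i = n·p_i: 88×0.26 = 22.88, 88×0.23 = 20.24, 88×0.30 = 26.4, 88×0.21 = 18.48.
cat         O        E   (O−E)²/E
0          11    22.88      6.168
1          20    20.24      0.003
2          31     26.4      0.802
3+         26    18.48      3.060
Sum = 10.03
df = 3. Since 10.03 > 7.815, we reject H₀.

10.03; reject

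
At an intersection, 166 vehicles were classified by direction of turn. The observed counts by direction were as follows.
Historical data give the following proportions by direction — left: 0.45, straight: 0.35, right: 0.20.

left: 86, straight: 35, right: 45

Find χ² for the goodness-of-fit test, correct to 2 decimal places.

Expected counts E_i = n·p_i: 166×0.45 = 74.7, 166×0.35 = 58.1, 166×0.20 = 33.2.
left: (86 − 74.7)²/74.7 = 127.69/74.7 = 1.709
straight: (35 − 58.1)²/58.1 = 533.61/58.1 = 9.184
right: (45 − 33.2)²/33.2 = 139.24/33.2 = 4.194
Sum = 15.09

15.09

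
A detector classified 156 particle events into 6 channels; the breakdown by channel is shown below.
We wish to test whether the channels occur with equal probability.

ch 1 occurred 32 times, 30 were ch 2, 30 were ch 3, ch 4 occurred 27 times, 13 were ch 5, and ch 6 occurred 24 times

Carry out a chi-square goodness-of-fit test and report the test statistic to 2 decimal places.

Under H₀ each category has probability 1/6, so each expected count is 156/6 = 26.
cat         O        E   (O−E)²/E
ch 1       32       26      1.385
ch 2       30       26      0.615
ch 3       30       26      0.615
ch 4       27       26      0.038
ch 5       13       26      6.500
ch 6       24       26      0.154
Sum = 9.31

9.31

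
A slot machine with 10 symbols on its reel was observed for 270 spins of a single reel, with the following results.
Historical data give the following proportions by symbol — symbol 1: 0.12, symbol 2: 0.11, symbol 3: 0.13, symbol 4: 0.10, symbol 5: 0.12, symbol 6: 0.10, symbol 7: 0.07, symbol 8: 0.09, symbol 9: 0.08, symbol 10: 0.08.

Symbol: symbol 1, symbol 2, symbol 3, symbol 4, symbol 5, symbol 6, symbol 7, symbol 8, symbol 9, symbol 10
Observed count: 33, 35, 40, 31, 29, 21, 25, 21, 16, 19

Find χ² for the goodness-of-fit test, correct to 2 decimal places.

8.11

Expected counts E_i = n·p_i: 270×0.12 = 32.4, 270×0.11 = 29.7, 270×0.13 = 35.1, 270×0.10 = 27, 270×0.12 = 32.4, 270×0.10 = 27, 270×0.07 = 18.9, 270×0.09 = 24.3, 270×0.08 = 21.6, 270×0.08 = 21.6.
χ² = (33−32.4)²/32.4 + (35−29.7)²/29.7 + (40−35.1)²/35.1 + (31−27)²/27 + (29−32.4)²/32.4 + (21−27)²/27 + (25−18.9)²/18.9 + (21−24.3)²/24.3 + (16−21.6)²/21.6 + (19−21.6)²/21.6
   = 0.011 + 0.946 + 0.684 + 0.593 + 0.357 + 1.333 + 1.969 + 0.448 + 1.452 + 0.313
Sum = 8.11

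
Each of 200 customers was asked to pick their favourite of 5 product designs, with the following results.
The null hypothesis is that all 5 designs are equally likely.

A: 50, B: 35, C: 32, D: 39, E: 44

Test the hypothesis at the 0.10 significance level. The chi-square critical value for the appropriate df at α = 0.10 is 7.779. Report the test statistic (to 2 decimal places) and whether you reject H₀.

5.15; do not reject

Under H₀ each category has probability 1/5, so each expected count is 200/5 = 40.
A: (50 − 40)²/40 = 100/40 = 2.500
B: (35 − 40)²/40 = 25/40 = 0.625
C: (32 − 40)²/40 = 64/40 = 1.600
D: (39 − 40)²/40 = 1/40 = 0.025
E: (44 − 40)²/40 = 16/40 = 0.400
Sum = 5.15
df = 4. Since 5.15 < 7.779, we do not reject H₀.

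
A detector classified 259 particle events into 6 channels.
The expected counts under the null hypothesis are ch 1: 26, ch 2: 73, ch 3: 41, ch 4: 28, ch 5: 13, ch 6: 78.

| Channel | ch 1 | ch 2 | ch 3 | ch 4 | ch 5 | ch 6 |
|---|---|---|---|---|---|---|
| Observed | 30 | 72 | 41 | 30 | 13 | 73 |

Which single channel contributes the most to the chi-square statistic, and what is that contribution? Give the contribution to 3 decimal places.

ch 1, 0.615

ch 1: (30 − 26)²/26 = 16/26 = 0.6154
ch 2: (72 − 73)²/73 = 1/73 = 0.0137
ch 3: (41 − 41)²/41 = 0/41 = 0.0000
ch 4: (30 − 28)²/28 = 4/28 = 0.1429
ch 5: (13 − 13)²/13 = 0/13 = 0.0000
ch 6: (73 − 78)²/78 = 25/78 = 0.3205
The largest term is for ch 1: 0.615.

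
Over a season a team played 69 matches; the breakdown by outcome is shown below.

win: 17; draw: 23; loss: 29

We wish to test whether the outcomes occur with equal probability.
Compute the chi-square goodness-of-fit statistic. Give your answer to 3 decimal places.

3.130

Under H₀ each category has probability 1/3, so each expected count is 69/3 = 23.
cat         O        E   (O−E)²/E
win        17       23     1.5652
draw       23       23     0.0000
loss       29       23     1.5652
Sum = 3.130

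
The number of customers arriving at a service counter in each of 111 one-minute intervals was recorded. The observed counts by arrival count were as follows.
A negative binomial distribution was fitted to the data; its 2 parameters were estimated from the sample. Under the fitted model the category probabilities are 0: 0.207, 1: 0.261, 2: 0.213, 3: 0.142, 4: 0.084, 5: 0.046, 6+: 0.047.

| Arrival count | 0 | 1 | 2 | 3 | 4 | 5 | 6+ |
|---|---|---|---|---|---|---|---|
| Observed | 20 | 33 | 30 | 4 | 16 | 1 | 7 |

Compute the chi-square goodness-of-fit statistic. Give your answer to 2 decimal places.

20.12

Expected counts E_i = n·p_i: 111×0.207 = 22.977, 111×0.261 = 28.971, 111×0.213 = 23.643, 111×0.142 = 15.762, 111×0.084 = 9.324, 111×0.046 = 5.106, 111×0.047 = 5.217.
χ² = (20−22.977)²/22.977 + (33−28.971)²/28.971 + (30−23.643)²/23.643 + (4−15.762)²/15.762 + (16−9.324)²/9.324 + (1−5.106)²/5.106 + (7−5.217)²/5.217
   = 0.386 + 0.560 + 1.709 + 8.777 + 4.780 + 3.302 + 0.609
Sum = 20.12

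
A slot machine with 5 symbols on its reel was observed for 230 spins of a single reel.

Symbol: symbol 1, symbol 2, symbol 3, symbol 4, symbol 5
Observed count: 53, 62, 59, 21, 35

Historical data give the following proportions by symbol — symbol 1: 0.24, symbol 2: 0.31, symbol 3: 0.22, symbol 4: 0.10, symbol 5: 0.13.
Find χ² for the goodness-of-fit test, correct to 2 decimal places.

3.74

Expected counts E_i = n·p_i: 230×0.24 = 55.2, 230×0.31 = 71.3, 230×0.22 = 50.6, 230×0.10 = 23, 230×0.13 = 29.9.
cat           O        E   (O−E)²/E
symbol 1     53     55.2      0.088
symbol 2     62     71.3      1.213
symbol 3     59     50.6      1.394
symbol 4     21       23      0.174
symbol 5     35     29.9      0.870
Sum = 3.74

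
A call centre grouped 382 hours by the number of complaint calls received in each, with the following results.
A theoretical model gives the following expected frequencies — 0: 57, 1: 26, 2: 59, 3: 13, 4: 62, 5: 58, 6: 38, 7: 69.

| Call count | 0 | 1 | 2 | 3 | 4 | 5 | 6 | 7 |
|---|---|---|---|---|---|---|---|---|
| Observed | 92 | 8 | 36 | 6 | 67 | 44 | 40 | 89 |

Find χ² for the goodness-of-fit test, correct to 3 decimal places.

0: (92 − 57)²/57 = 1225/57 = 21.4912
1: (8 − 26)²/26 = 324/26 = 12.4615
2: (36 − 59)²/59 = 529/59 = 8.9661
3: (6 − 13)²/13 = 49/13 = 3.7692
4: (67 − 62)²/62 = 25/62 = 0.4032
5: (44 − 58)²/58 = 196/58 = 3.3793
6: (40 − 38)²/38 = 4/38 = 0.1053
7: (89 − 69)²/69 = 400/69 = 5.7971
Sum = 56.373

56.373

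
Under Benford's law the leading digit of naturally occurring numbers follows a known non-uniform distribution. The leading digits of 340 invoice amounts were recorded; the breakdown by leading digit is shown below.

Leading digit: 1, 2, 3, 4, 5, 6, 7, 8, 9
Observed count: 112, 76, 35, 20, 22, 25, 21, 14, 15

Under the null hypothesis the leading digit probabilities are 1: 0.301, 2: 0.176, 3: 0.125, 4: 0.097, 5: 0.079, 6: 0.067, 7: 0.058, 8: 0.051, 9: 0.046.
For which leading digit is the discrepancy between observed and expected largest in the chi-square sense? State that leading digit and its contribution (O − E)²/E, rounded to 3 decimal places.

Expected counts E_i = n·p_i: 340×0.301 = 102.34, 340×0.176 = 59.84, 340×0.125 = 42.5, 340×0.097 = 32.98, 340×0.079 = 26.86, 340×0.067 = 22.78, 340×0.058 = 19.72, 340×0.051 = 17.34, 340×0.046 = 15.64.
1: (112 − 102.34)²/102.34 = 93.3156/102.34 = 0.9118
2: (76 − 59.84)²/59.84 = 261.1456/59.84 = 4.3641
3: (35 − 42.5)²/42.5 = 56.25/42.5 = 1.3235
4: (20 − 32.98)²/32.98 = 168.4804/32.98 = 5.1086
5: (22 − 26.86)²/26.86 = 23.6196/26.86 = 0.8794
6: (25 − 22.78)²/22.78 = 4.9284/22.78 = 0.2163
7: (21 − 19.72)²/19.72 = 1.6384/19.72 = 0.0831
8: (14 − 17.34)²/17.34 = 11.1556/17.34 = 0.6433
9: (15 − 15.64)²/15.64 = 0.4096/15.64 = 0.0262
The largest term is for 4: 5.109.

4, 5.109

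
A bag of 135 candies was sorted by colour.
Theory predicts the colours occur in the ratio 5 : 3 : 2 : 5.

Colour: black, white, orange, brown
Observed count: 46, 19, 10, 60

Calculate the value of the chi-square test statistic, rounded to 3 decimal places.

10.948

Ratio total = 15. Expected counts: 135×5/15 = 45, 135×3/15 = 27, 135×2/15 = 18, 135×5/15 = 45.
black: (46 − 45)²/45 = 1/45 = 0.0222
white: (19 − 27)²/27 = 64/27 = 2.3704
orange: (10 − 18)²/18 = 64/18 = 3.5556
brown: (60 − 45)²/45 = 225/45 = 5.0000
Sum = 10.948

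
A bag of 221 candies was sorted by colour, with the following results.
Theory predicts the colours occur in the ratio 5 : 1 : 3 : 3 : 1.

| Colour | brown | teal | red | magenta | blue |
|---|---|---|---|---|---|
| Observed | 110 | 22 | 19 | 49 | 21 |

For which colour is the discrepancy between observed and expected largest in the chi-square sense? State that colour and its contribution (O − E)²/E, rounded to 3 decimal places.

red, 20.078

Ratio total = 13. Expected counts: 221×5/13 = 85, 221×1/13 = 17, 221×3/13 = 51, 221×3/13 = 51, 221×1/13 = 17.
brown: (110 − 85)²/85 = 625/85 = 7.3529
teal: (22 − 17)²/17 = 25/17 = 1.4706
red: (19 − 51)²/51 = 1024/51 = 20.0784
magenta: (49 − 51)²/51 = 4/51 = 0.0784
blue: (21 − 17)²/17 = 16/17 = 0.9412
The largest term is for red: 20.078.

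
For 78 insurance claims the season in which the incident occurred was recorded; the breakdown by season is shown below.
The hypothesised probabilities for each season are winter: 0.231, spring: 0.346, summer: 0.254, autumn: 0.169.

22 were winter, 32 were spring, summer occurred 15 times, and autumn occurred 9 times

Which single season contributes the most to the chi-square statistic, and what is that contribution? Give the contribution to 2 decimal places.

Expected counts E_i = n·p_i: 78×0.231 = 18.018, 78×0.346 = 26.988, 78×0.254 = 19.812, 78×0.169 = 13.182.
winter: (22 − 18.018)²/18.018 = 15.856324/18.018 = 0.880
spring: (32 − 26.988)²/26.988 = 25.120144/26.988 = 0.931
summer: (15 − 19.812)²/19.812 = 23.155344/19.812 = 1.169
autumn: (9 − 13.182)²/13.182 = 17.489124/13.182 = 1.327
The largest term is for autumn: 1.33.

autumn, 1.33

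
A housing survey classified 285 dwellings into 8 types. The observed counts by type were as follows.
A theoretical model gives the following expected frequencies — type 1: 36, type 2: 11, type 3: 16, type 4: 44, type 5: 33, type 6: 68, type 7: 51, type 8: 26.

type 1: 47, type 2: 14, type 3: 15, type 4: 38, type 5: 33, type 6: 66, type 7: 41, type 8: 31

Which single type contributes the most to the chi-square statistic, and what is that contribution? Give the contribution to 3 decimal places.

χ² = (47−36)²/36 + (14−11)²/11 + (15−16)²/16 + (38−44)²/44 + (33−33)²/33 + (66−68)²/68 + (41−51)²/51 + (31−26)²/26
   = 3.3611 + 0.8182 + 0.0625 + 0.8182 + 0.0000 + 0.0588 + 1.9608 + 0.9615
The largest term is for type 1: 3.361.

type 1, 3.361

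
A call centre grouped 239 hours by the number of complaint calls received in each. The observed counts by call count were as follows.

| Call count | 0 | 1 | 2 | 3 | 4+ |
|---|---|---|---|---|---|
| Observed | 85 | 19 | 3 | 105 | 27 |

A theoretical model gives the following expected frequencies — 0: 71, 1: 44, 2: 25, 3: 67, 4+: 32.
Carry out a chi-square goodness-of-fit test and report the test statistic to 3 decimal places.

58.659

cat         O        E   (O−E)²/E
0          85       71     2.7606
1          19       44    14.2045
2           3       25    19.3600
3         105       67    21.5522
4+         27       32     0.7813
Sum = 58.659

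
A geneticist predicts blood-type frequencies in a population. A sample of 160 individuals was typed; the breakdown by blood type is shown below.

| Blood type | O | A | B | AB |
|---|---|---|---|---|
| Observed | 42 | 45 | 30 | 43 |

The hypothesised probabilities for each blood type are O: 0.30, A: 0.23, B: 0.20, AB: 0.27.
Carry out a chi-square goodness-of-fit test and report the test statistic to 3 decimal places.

Expected counts E_i = n·p_i: 160×0.30 = 48, 160×0.23 = 36.8, 160×0.20 = 32, 160×0.27 = 43.2.
χ² = (42−48)²/48 + (45−36.8)²/36.8 + (30−32)²/32 + (43−43.2)²/43.2
   = 0.7500 + 1.8272 + 0.1250 + 0.0009
Sum = 2.703

2.703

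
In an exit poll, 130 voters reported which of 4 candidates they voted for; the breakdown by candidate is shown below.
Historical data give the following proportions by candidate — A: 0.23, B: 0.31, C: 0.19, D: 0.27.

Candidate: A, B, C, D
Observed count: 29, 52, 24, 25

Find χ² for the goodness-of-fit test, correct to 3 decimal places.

Expected counts E_i = n·p_i: 130×0.23 = 29.9, 130×0.31 = 40.3, 130×0.19 = 24.7, 130×0.27 = 35.1.
A: (29 − 29.9)²/29.9 = 0.81/29.9 = 0.0271
B: (52 − 40.3)²/40.3 = 136.89/40.3 = 3.3968
C: (24 − 24.7)²/24.7 = 0.49/24.7 = 0.0198
D: (25 − 35.1)²/35.1 = 102.01/35.1 = 2.9063
Sum = 6.350

6.350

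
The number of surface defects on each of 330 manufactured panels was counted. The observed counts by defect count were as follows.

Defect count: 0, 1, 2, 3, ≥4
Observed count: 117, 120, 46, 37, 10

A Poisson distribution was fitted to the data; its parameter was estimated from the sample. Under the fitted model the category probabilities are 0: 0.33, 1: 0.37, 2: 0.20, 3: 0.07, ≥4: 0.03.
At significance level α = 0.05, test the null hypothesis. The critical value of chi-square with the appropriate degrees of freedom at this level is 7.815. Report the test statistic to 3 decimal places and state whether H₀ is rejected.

Expected counts E_i = n·p_i: 330×0.33 = 108.9, 330×0.37 = 122.1, 330×0.20 = 66, 330×0.07 = 23.1, 330×0.03 = 9.9.
χ² = (117−108.9)²/108.9 + (120−122.1)²/122.1 + (46−66)²/66 + (37−23.1)²/23.1 + (10−9.9)²/9.9
   = 0.6025 + 0.0361 + 6.0606 + 8.3641 + 0.0010
Sum = 15.064
df = 3. Since 15.064 > 7.815, we reject H₀.

15.064; reject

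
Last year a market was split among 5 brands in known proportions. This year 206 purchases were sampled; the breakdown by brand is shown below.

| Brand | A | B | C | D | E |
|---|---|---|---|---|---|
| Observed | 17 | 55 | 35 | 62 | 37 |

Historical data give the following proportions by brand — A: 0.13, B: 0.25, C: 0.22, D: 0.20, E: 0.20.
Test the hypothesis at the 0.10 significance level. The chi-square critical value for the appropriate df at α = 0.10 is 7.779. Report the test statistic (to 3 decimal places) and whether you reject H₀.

17.089; reject

Expected counts E_i = n·p_i: 206×0.13 = 26.78, 206×0.25 = 51.5, 206×0.22 = 45.32, 206×0.20 = 41.2, 206×0.20 = 41.2.
χ² = (17−26.78)²/26.78 + (55−51.5)²/51.5 + (35−45.32)²/45.32 + (62−41.2)²/41.2 + (37−41.2)²/41.2
   = 3.5716 + 0.2379 + 2.3500 + 10.5010 + 0.4282
Sum = 17.089
df = 4. Since 17.089 > 7.779, we reject H₀.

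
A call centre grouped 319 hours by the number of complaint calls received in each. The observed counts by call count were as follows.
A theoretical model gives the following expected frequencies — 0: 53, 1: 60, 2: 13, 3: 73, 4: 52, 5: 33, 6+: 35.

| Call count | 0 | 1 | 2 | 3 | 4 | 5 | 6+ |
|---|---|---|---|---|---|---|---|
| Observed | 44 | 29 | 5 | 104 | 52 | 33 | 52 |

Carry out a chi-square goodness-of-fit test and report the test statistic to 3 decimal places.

43.890

χ² = (44−53)²/53 + (29−60)²/60 + (5−13)²/13 + (104−73)²/73 + (52−52)²/52 + (33−33)²/33 + (52−35)²/35
   = 1.5283 + 16.0167 + 4.9231 + 13.1644 + 0.0000 + 0.0000 + 8.2571
Sum = 43.890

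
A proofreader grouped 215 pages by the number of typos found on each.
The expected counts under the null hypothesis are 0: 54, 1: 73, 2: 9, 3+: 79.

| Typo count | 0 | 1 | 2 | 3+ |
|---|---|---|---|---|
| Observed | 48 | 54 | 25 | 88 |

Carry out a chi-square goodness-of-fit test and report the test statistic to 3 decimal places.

35.082

χ² = (48−54)²/54 + (54−73)²/73 + (25−9)²/9 + (88−79)²/79
   = 0.6667 + 4.9452 + 28.4444 + 1.0253
Sum = 35.082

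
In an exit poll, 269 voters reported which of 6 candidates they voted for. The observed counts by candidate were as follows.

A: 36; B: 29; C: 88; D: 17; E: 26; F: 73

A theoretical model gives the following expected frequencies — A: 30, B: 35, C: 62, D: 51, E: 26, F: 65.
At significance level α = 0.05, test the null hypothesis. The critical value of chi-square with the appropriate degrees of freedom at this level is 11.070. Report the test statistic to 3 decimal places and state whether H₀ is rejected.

36.783; reject

χ² = (36−30)²/30 + (29−35)²/35 + (88−62)²/62 + (17−51)²/51 + (26−26)²/26 + (73−65)²/65
   = 1.2000 + 1.0286 + 10.9032 + 22.6667 + 0.0000 + 0.9846
Sum = 36.783
df = 5. Since 36.783 > 11.070, we reject H₀.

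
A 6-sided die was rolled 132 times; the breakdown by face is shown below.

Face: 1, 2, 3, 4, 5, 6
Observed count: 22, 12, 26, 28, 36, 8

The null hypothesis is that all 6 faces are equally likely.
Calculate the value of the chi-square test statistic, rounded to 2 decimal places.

Under H₀ each category has probability 1/6, so each expected count is 132/6 = 22.
χ² = (22−22)²/22 + (12−22)²/22 + (26−22)²/22 + (28−22)²/22 + (36−22)²/22 + (8−22)²/22
   = 0.000 + 4.545 + 0.727 + 1.636 + 8.909 + 8.909
Sum = 24.73

24.73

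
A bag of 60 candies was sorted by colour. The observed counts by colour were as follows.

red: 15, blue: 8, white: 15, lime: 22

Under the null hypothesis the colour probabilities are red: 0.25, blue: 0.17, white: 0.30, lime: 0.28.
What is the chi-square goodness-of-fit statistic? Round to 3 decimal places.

Expected counts E_i = n·p_i: 60×0.25 = 15, 60×0.17 = 10.2, 60×0.30 = 18, 60×0.28 = 16.8.
χ² = (15−15)²/15 + (8−10.2)²/10.2 + (15−18)²/18 + (22−16.8)²/16.8
   = 0.0000 + 0.4745 + 0.5000 + 1.6095
Sum = 2.584

2.584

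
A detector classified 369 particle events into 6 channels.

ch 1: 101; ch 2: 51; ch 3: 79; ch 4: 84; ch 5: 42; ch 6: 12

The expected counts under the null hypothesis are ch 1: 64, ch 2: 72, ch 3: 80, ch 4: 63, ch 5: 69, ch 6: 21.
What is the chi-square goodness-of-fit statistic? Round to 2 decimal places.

ch 1: (101 − 64)²/64 = 1369/64 = 21.391
ch 2: (51 − 72)²/72 = 441/72 = 6.125
ch 3: (79 − 80)²/80 = 1/80 = 0.013
ch 4: (84 − 63)²/63 = 441/63 = 7.000
ch 5: (42 − 69)²/69 = 729/69 = 10.565
ch 6: (12 − 21)²/21 = 81/21 = 3.857
Sum = 48.95

48.95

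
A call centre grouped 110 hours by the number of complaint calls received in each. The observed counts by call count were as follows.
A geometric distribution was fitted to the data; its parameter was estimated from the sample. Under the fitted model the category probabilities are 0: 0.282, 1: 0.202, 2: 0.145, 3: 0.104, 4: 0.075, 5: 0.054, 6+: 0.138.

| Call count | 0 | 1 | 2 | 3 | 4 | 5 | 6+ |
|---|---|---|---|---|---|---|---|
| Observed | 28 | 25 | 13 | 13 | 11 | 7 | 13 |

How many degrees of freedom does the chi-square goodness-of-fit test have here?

5

There are k = 7 categories and 1 parameter estimated from the data, so df = 7 − 1 − 1 = 5.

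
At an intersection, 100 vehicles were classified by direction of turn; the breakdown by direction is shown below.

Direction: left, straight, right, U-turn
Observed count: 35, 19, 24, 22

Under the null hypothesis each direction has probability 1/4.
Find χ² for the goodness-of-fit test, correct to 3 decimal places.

Under H₀ each category has probability 1/4, so each expected count is 100/4 = 25.
χ² = (35−25)²/25 + (19−25)²/25 + (24−25)²/25 + (22−25)²/25
   = 4.0000 + 1.4400 + 0.0400 + 0.3600
Sum = 5.840

5.840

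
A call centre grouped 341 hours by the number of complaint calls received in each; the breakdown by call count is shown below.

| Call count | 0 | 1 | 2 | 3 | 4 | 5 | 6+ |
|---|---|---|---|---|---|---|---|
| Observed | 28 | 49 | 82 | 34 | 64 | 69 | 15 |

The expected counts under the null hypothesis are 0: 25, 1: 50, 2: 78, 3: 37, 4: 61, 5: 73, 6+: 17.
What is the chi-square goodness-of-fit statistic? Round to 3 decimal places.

1.430

0: (28 − 25)²/25 = 9/25 = 0.3600
1: (49 − 50)²/50 = 1/50 = 0.0200
2: (82 − 78)²/78 = 16/78 = 0.2051
3: (34 − 37)²/37 = 9/37 = 0.2432
4: (64 − 61)²/61 = 9/61 = 0.1475
5: (69 − 73)²/73 = 16/73 = 0.2192
6+: (15 − 17)²/17 = 4/17 = 0.2353
Sum = 1.430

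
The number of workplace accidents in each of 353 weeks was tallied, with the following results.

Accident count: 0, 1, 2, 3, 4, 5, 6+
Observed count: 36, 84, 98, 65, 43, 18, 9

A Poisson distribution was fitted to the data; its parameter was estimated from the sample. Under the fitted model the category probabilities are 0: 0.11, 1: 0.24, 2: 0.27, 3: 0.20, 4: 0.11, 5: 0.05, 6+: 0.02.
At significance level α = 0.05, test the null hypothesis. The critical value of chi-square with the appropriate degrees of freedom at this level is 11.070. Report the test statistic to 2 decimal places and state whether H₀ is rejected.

1.72; do not reject

Expected counts E_i = n·p_i: 353×0.11 = 38.83, 353×0.24 = 84.72, 353×0.27 = 95.31, 353×0.20 = 70.6, 353×0.11 = 38.83, 353×0.05 = 17.65, 353×0.02 = 7.06.
0: (36 − 38.83)²/38.83 = 8.0089/38.83 = 0.206
1: (84 − 84.72)²/84.72 = 0.5184/84.72 = 0.006
2: (98 − 95.31)²/95.31 = 7.2361/95.31 = 0.076
3: (65 − 70.6)²/70.6 = 31.36/70.6 = 0.444
4: (43 − 38.83)²/38.83 = 17.3889/38.83 = 0.448
5: (18 − 17.65)²/17.65 = 0.1225/17.65 = 0.007
6+: (9 − 7.06)²/7.06 = 3.7636/7.06 = 0.533
Sum = 1.72
df = 5. Since 1.72 < 11.070, we do not reject H₀.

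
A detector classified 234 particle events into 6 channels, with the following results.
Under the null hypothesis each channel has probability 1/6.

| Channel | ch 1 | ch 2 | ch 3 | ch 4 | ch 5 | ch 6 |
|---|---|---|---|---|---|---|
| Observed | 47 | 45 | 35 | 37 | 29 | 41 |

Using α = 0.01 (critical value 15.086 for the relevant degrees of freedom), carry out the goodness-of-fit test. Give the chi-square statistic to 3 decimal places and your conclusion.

Expected count for each of the 6 categories: 234/6 = 39.
χ² = (47−39)²/39 + (45−39)²/39 + (35−39)²/39 + (37−39)²/39 + (29−39)²/39 + (41−39)²/39
   = 1.6410 + 0.9231 + 0.4103 + 0.1026 + 2.5641 + 0.1026
Sum = 5.744
df = 5. Since 5.744 < 15.086, we do not reject H₀.

5.744; do not reject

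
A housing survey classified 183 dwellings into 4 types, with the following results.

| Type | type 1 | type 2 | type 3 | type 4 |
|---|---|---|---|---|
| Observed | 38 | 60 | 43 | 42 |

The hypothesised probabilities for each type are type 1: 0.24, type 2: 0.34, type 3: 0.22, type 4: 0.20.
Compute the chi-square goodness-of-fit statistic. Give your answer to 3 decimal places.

1.860

Expected counts E_i = n·p_i: 183×0.24 = 43.92, 183×0.34 = 62.22, 183×0.22 = 40.26, 183×0.20 = 36.6.
type 1: (38 − 43.92)²/43.92 = 35.0464/43.92 = 0.7980
type 2: (60 − 62.22)²/62.22 = 4.9284/62.22 = 0.0792
type 3: (43 − 40.26)²/40.26 = 7.5076/40.26 = 0.1865
type 4: (42 − 36.6)²/36.6 = 29.16/36.6 = 0.7967
Sum = 1.860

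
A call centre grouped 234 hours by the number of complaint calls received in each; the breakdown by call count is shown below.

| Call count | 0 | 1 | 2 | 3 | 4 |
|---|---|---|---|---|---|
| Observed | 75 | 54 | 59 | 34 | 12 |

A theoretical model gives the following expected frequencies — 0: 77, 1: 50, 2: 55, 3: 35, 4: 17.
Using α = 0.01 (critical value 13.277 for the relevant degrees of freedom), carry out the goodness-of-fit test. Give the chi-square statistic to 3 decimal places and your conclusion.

2.162; do not reject

χ² = (75−77)²/77 + (54−50)²/50 + (59−55)²/55 + (34−35)²/35 + (12−17)²/17
   = 0.0519 + 0.3200 + 0.2909 + 0.0286 + 1.4706
Sum = 2.162
df = 4. Since 2.162 < 13.277, we do not reject H₀.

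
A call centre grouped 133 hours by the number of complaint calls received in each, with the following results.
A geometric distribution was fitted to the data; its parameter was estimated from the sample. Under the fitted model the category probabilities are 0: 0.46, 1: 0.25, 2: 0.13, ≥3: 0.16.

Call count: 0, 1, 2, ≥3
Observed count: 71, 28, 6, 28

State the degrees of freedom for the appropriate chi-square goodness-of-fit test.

2

There are k = 4 categories and 1 parameter estimated from the data, so df = 4 − 1 − 1 = 2.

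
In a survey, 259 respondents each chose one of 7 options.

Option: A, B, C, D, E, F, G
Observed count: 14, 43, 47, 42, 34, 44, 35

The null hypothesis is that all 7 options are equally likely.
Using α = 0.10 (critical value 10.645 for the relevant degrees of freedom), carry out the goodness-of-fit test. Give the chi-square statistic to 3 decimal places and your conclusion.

20.324; reject

Expected count for each of the 7 categories: 259/7 = 37.
χ² = (14−37)²/37 + (43−37)²/37 + (47−37)²/37 + (42−37)²/37 + (34−37)²/37 + (44−37)²/37 + (35−37)²/37
   = 14.2973 + 0.9730 + 2.7027 + 0.6757 + 0.2432 + 1.3243 + 0.1081
Sum = 20.324
df = 6. Since 20.324 > 10.645, we reject H₀.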